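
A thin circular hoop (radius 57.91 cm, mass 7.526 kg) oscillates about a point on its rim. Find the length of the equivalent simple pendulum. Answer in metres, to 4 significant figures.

1.158 m

The equivalent simple-pendulum length is L_eq = I/(md), where I is about the pivot and d = 0.57910 m.
I_cm = mR² = 2.5239 kg·m², so I = I_cm + md² = 2.5239 + 2.5239 = 5.0478 kg·m².
L_eq = 5.0478/(7.526 × 0.57910) = 1.158 m.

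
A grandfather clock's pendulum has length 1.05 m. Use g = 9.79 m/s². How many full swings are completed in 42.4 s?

20

T = 2π√(L/g) = 2π√(1.05/9.79) = 2.058 s.
Number of complete oscillations = ⌊42.4/2.058⌋ = ⌊20.61⌋ = 20.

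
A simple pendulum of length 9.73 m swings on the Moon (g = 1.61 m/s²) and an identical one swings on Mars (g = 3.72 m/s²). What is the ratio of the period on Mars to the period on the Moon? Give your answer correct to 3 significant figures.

T ∝ 1/√g, so T₂/T₁ = √(g₁/g₂) = √(1.61/3.72) = 0.658.

0.658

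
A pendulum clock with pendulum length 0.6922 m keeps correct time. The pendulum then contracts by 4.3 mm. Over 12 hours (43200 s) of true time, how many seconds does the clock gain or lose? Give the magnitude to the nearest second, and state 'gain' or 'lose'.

gain 135 s

T ∝ √L, so T'/T = √(0.68790/0.6922) = 0.996889.
In 43200 s of true time the clock registers 43200/0.996889 = 43334.8 s, so it gains 135 s.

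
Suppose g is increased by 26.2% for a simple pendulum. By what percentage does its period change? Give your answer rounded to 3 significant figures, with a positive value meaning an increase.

T ∝ 1/√g, so T'/T = 1/√(1.262) = 0.8902.
Percentage change in T = (0.8902 − 1) × 100% = -11.0%.

-11.0%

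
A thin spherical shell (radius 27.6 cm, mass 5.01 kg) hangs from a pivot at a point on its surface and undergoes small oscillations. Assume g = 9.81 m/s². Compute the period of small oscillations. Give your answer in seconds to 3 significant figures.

I_cm = (2/3)mr² = 0.2544 kg·m². The pivot is at distance d = 0.276 m from the centre of mass.
By the parallel-axis theorem, I = I_cm + md² = 0.2544 + 0.3816 = 0.6361 kg·m².
T = 2π√(I/(mgd)) = 2π√(0.6361/(5.01 × 9.81 × 0.276)) = 1.36 s.

1.36 s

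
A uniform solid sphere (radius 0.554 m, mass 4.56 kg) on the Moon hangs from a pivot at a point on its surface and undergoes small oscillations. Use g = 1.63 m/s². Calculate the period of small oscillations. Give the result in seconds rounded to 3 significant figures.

4.33 s

I_cm = (2/5)mr² = 0.5598 kg·m². The pivot is at distance d = 0.554 m from the centre of mass.
By the parallel-axis theorem, I = I_cm + md² = 0.5598 + 1.400 = 1.959 kg·m².
T = 2π√(I/(mgd)) = 2π√(1.959/(4.56 × 1.63 × 0.554)) = 4.33 s.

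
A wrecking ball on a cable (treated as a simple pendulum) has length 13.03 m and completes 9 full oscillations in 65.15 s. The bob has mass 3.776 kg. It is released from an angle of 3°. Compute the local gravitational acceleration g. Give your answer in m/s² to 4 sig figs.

9.817 m/s²

T = 65.15/9 = 7.2389 s.
From T = 2π√(L/g), g = 4π²L/T² = 4π² × 13.03/7.2389² = 9.817 m/s².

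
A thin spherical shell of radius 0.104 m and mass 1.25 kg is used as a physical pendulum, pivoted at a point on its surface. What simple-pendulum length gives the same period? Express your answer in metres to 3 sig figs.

0.173 m

The equivalent simple-pendulum length is L_eq = I/(md), where I is about the pivot and d = 0.1040 m.
I_cm = (2/3)mR² = 0.009013 kg·m², so I = I_cm + md² = 0.009013 + 0.01352 = 0.02253 kg·m².
L_eq = 0.02253/(1.25 × 0.1040) = 0.173 m.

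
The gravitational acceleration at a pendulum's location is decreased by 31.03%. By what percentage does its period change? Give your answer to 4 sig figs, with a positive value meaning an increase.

T ∝ 1/√g, so T'/T = 1/√(0.68970) = 1.2041.
Percentage change in T = (1.2041 − 1) × 100% = 20.41%.

20.41%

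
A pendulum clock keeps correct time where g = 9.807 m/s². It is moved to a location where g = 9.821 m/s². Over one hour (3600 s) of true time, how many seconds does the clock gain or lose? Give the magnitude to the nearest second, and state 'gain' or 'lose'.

gain 3 s

The clock's period scales as T ∝ 1/√g, so T'/T = √(9.807/9.821) = 0.999287.
In 3600 s of true time the clock registers 3600/0.999287 = 3602.6 s, so it gains 3 s.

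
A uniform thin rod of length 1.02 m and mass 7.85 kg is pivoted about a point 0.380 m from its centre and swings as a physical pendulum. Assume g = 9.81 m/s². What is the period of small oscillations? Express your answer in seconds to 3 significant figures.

For a physical pendulum T = 2π√(I/(mgd)), with d = 0.3800 m from pivot to centre of mass.
I_cm = mL²/12 = 7.85 × 1.02²/12 = 0.6806 kg·m²; I = I_cm + md² = 0.6806 + 7.85 × 0.3800² = 1.814 kg·m².
T = 2π√(1.814/(7.85 × 9.81 × 0.3800)) = 1.56 s.

1.56 s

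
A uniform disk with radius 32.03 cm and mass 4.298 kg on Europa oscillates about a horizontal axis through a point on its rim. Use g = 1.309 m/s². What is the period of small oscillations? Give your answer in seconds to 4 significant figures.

3.807 s

I_cm = ½mr² = 0.22047 kg·m². The pivot is at distance d = 0.3203 m from the centre of mass.
By the parallel-axis theorem, I = I_cm + md² = 0.22047 + 0.44094 = 0.66141 kg·m².
T = 2π√(I/(mgd)) = 2π√(0.66141/(4.298 × 1.309 × 0.3203)) = 3.807 s.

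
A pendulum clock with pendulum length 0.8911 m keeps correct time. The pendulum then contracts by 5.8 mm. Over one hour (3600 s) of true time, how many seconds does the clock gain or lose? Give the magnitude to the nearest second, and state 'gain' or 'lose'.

gain 12 s

T ∝ √L, so T'/T = √(0.88530/0.8911) = 0.996740.
In 3600 s of true time the clock registers 3600/0.996740 = 3611.8 s, so it gains 12 s.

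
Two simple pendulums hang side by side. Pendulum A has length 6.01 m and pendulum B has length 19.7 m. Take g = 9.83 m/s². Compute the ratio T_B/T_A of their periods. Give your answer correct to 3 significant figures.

T ∝ √L, so T_B/T_A = √(L_B/L_A) = √(19.7/6.01) = 1.81.

1.81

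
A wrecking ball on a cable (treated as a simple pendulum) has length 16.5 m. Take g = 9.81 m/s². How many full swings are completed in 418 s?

T = 2π√(L/g) = 2π√(16.5/9.81) = 8.149 s.
Number of complete oscillations = ⌊418/8.149⌋ = ⌊51.30⌋ = 51.

51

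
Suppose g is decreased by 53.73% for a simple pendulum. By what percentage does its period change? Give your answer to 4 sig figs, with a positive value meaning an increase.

T ∝ 1/√g, so T'/T = 1/√(0.46270) = 1.4701.
Percentage change in T = (1.4701 − 1) × 100% = 47.01%.

47.01%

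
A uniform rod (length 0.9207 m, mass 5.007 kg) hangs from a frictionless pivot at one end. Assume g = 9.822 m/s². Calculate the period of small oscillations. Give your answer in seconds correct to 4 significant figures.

For a physical pendulum T = 2π√(I/(mgd)), with d = 0.46035 m from pivot to centre of mass.
I_cm = mL²/12 = 5.007 × 0.9207²/12 = 0.35370 kg·m²; I = I_cm + md² = 0.35370 + 5.007 × 0.46035² = 1.4148 kg·m².
T = 2π√(1.4148/(5.007 × 9.822 × 0.46035)) = 1.571 s.

1.571 s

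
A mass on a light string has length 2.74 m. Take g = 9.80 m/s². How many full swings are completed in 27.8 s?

8

T = 2π√(L/g) = 2π√(2.74/9.80) = 3.322 s.
Number of complete oscillations = ⌊27.8/3.322⌋ = ⌊8.368⌋ = 8.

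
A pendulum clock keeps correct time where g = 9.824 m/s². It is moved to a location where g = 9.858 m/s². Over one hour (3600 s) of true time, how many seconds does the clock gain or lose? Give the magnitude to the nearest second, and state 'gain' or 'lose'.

The clock's period scales as T ∝ 1/√g, so T'/T = √(9.824/9.858) = 0.998274.
In 3600 s of true time the clock registers 3600/0.998274 = 3606.2 s, so it gains 6 s.

gain 6 s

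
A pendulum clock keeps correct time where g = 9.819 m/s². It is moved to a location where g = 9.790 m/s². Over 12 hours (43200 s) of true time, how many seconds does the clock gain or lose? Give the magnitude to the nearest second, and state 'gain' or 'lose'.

lose 64 s

The clock's period scales as T ∝ 1/√g, so T'/T = √(9.819/9.790) = 1.00148.
In 43200 s of true time the clock registers 43200/1.00148 = 43136.2 s, so it loses 64 s.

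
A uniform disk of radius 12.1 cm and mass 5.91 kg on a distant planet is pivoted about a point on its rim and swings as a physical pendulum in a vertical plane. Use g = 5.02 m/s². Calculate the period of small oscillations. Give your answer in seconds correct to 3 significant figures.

I_cm = ½mr² = 0.04326 kg·m². The pivot is at distance d = 0.121 m from the centre of mass.
By the parallel-axis theorem, I = I_cm + md² = 0.04326 + 0.08653 = 0.1298 kg·m².
T = 2π√(I/(mgd)) = 2π√(0.1298/(5.91 × 5.02 × 0.121)) = 1.19 s.

1.19 s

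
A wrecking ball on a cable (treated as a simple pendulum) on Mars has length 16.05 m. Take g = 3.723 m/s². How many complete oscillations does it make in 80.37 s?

T = 2π√(L/g) = 2π√(16.05/3.723) = 13.046 s.
Number of complete oscillations = ⌊80.37/13.046⌋ = ⌊6.1606⌋ = 6.

6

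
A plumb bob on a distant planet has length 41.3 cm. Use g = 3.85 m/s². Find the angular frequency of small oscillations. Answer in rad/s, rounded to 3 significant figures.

3.05 rad/s

ω = √(g/L) = √(3.85/0.413) = 3.05 rad/s.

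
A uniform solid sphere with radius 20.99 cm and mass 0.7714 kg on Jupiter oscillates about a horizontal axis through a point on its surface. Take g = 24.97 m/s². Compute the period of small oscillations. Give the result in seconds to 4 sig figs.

I_cm = (2/5)mr² = 0.013595 kg·m². The pivot is at distance d = 0.2099 m from the centre of mass.
By the parallel-axis theorem, I = I_cm + md² = 0.013595 + 0.033986 = 0.047581 kg·m².
T = 2π√(I/(mgd)) = 2π√(0.047581/(0.7714 × 24.97 × 0.2099)) = 0.6816 s.

0.6816 s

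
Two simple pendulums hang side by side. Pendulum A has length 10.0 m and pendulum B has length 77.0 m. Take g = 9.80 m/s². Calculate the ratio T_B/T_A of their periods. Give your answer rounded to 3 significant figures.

T ∝ √L, so T_B/T_A = √(L_B/L_A) = √(77.0/10.0) = 2.77.

2.77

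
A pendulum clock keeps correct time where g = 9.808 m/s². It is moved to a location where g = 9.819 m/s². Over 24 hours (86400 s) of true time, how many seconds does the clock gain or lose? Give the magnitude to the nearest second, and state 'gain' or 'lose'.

gain 48 s

The clock's period scales as T ∝ 1/√g, so T'/T = √(9.808/9.819) = 0.999440.
In 86400 s of true time the clock registers 86400/0.999440 = 86448.4 s, so it gains 48 s.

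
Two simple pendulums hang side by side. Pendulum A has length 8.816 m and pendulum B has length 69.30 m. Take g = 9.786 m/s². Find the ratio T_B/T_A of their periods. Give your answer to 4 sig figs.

T ∝ √L, so T_B/T_A = √(L_B/L_A) = √(69.30/8.816) = 2.804.

2.804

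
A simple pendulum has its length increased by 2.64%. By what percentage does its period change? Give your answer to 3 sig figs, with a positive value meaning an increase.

T ∝ √L, so T'/T = √(1.026) = 1.013.
Percentage change in T = (1.013 − 1) × 100% = 1.31%.

1.31%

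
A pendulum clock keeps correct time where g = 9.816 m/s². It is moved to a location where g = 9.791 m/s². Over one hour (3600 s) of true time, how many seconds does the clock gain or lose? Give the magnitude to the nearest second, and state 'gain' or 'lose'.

lose 5 s

The clock's period scales as T ∝ 1/√g, so T'/T = √(9.816/9.791) = 1.00128.
In 3600 s of true time the clock registers 3600/1.00128 = 3595.4 s, so it loses 5 s.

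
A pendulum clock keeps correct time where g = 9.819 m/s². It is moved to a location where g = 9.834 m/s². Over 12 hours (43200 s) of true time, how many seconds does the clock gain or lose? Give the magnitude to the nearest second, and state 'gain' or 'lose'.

The clock's period scales as T ∝ 1/√g, so T'/T = √(9.819/9.834) = 0.999237.
In 43200 s of true time the clock registers 43200/0.999237 = 43233.0 s, so it gains 33 s.

gain 33 s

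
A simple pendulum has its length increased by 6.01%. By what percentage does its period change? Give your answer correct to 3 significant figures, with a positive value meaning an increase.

T ∝ √L, so T'/T = √(1.060) = 1.030.
Percentage change in T = (1.030 − 1) × 100% = 2.96%.

2.96%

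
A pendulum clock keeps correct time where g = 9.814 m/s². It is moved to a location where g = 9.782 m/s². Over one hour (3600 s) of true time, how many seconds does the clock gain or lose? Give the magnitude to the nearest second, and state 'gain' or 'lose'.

The clock's period scales as T ∝ 1/√g, so T'/T = √(9.814/9.782) = 1.00163.
In 3600 s of true time the clock registers 3600/1.00163 = 3594.1 s, so it loses 6 s.

lose 6 s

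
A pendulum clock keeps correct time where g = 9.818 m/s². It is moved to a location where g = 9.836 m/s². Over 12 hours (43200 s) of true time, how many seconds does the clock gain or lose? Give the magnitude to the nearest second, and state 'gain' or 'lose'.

gain 40 s

The clock's period scales as T ∝ 1/√g, so T'/T = √(9.818/9.836) = 0.999085.
In 43200 s of true time the clock registers 43200/0.999085 = 43239.6 s, so it gains 40 s.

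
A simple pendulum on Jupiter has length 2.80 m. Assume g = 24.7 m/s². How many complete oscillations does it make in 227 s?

T = 2π√(L/g) = 2π√(2.80/24.7) = 2.115 s.
Number of complete oscillations = ⌊227/2.115⌋ = ⌊107.3⌋ = 107.

107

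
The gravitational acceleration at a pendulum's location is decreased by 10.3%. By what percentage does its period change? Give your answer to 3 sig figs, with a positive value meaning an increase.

5.59%

T ∝ 1/√g, so T'/T = 1/√(0.8970) = 1.056.
Percentage change in T = (1.056 − 1) × 100% = 5.59%.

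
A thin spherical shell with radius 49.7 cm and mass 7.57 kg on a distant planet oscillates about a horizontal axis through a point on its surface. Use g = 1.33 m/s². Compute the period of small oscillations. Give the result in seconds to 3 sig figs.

4.96 s

I_cm = (2/3)mr² = 1.247 kg·m². The pivot is at distance d = 0.497 m from the centre of mass.
By the parallel-axis theorem, I = I_cm + md² = 1.247 + 1.870 = 3.116 kg·m².
T = 2π√(I/(mgd)) = 2π√(3.116/(7.57 × 1.33 × 0.497)) = 4.96 s.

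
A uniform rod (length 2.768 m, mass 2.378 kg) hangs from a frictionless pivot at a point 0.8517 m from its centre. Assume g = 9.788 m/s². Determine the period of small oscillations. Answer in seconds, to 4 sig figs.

2.541 s

For a physical pendulum T = 2π√(I/(mgd)), with d = 0.85170 m from pivot to centre of mass.
I_cm = mL²/12 = 2.378 × 2.768²/12 = 1.5183 kg·m²; I = I_cm + md² = 1.5183 + 2.378 × 0.85170² = 3.2433 kg·m².
T = 2π√(3.2433/(2.378 × 9.788 × 0.85170)) = 2.541 s.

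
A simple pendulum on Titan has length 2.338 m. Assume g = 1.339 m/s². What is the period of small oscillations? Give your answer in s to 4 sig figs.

T = 2π√(L/g) = 2π√(2.338/1.339) = 2π × 1.3214 = 8.303 s.

8.303 s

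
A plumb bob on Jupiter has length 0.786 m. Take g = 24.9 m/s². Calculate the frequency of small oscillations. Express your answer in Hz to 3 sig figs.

T = 2π√(L/g) = 2π√(0.786/24.9) = 1.116 s, so f = 1/T = 0.896 Hz.

0.896 Hz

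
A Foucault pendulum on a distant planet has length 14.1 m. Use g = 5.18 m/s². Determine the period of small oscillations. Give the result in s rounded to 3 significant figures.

10.4 s

T = 2π√(L/g) = 2π√(14.1/5.18) = 2π × 1.650 = 10.4 s.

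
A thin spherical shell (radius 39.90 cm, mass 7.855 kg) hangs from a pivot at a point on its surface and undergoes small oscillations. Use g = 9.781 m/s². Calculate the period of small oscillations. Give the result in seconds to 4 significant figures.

I_cm = (2/3)mr² = 0.83368 kg·m². The pivot is at distance d = 0.3990 m from the centre of mass.
By the parallel-axis theorem, I = I_cm + md² = 0.83368 + 1.2505 = 2.0842 kg·m².
T = 2π√(I/(mgd)) = 2π√(2.0842/(7.855 × 9.781 × 0.3990)) = 1.638 s.

1.638 s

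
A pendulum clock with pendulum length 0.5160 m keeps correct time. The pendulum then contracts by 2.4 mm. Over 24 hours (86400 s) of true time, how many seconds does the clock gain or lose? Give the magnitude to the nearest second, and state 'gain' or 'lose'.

T ∝ √L, so T'/T = √(0.51360/0.5160) = 0.997672.
In 86400 s of true time the clock registers 86400/0.997672 = 86601.6 s, so it gains 202 s.

gain 202 s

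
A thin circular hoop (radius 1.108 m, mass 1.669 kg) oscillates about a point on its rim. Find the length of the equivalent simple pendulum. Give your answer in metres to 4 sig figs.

2.216 m

The equivalent simple-pendulum length is L_eq = I/(md), where I is about the pivot and d = 1.1080 m.
I_cm = mR² = 2.0490 kg·m², so I = I_cm + md² = 2.0490 + 2.0490 = 4.0979 kg·m².
L_eq = 4.0979/(1.669 × 1.1080) = 2.216 m.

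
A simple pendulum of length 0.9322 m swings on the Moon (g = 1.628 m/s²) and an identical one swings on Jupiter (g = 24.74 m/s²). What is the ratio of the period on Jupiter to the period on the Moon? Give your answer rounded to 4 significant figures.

T ∝ 1/√g, so T₂/T₁ = √(g₁/g₂) = √(1.628/24.74) = 0.2565.

0.2565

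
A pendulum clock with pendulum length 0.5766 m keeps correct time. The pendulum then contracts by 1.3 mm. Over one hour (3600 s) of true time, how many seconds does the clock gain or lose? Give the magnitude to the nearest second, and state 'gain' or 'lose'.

gain 4 s

T ∝ √L, so T'/T = √(0.57530/0.5766) = 0.998872.
In 3600 s of true time the clock registers 3600/0.998872 = 3604.1 s, so it gains 4 s.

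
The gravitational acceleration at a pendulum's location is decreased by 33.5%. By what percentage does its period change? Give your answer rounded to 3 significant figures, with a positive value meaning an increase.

T ∝ 1/√g, so T'/T = 1/√(0.6650) = 1.226.
Percentage change in T = (1.226 − 1) × 100% = 22.6%.

22.6%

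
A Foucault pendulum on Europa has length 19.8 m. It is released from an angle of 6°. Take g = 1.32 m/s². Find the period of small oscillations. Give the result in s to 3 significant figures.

24.3 s

T = 2π√(L/g) = 2π√(19.8/1.32) = 2π × 3.873 = 24.3 s.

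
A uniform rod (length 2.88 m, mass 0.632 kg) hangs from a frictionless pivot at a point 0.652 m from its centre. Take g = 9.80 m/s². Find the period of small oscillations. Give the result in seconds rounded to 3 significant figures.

2.63 s

For a physical pendulum T = 2π√(I/(mgd)), with d = 0.6520 m from pivot to centre of mass.
I_cm = mL²/12 = 0.632 × 2.88²/12 = 0.4368 kg·m²; I = I_cm + md² = 0.4368 + 0.632 × 0.6520² = 0.7055 kg·m².
T = 2π√(0.7055/(0.632 × 9.80 × 0.6520)) = 2.63 s.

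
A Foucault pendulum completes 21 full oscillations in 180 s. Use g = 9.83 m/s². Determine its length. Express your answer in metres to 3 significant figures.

18.3 m

T = 180/21 = 8.571 s.
From T = 2π√(L/g), L = gT²/(4π²) = 9.83 × 8.571²/(4π²) = 18.3 m.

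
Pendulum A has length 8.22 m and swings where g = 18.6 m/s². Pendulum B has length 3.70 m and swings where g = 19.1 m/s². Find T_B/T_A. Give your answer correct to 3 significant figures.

T = 2π√(L/g), so T_B/T_A = √((L_B/g_B)/(L_A/g_A)) = √((3.70/19.1)/(8.22/18.6)) = 0.662.

0.662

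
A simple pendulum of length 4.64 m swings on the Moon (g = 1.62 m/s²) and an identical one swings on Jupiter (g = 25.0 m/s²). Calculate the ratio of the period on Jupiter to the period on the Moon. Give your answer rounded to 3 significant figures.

T ∝ 1/√g, so T₂/T₁ = √(g₁/g₂) = √(1.62/25.0) = 0.255.

0.255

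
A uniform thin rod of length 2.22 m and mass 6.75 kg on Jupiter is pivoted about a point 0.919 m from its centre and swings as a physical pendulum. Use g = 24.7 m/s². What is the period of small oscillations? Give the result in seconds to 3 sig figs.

For a physical pendulum T = 2π√(I/(mgd)), with d = 0.9190 m from pivot to centre of mass.
I_cm = mL²/12 = 6.75 × 2.22²/12 = 2.772 kg·m²; I = I_cm + md² = 2.772 + 6.75 × 0.9190² = 8.473 kg·m².
T = 2π√(8.473/(6.75 × 24.7 × 0.9190)) = 1.48 s.

1.48 s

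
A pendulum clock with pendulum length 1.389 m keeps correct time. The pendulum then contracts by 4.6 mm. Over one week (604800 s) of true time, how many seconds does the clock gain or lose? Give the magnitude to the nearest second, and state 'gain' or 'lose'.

gain 1004 s

T ∝ √L, so T'/T = √(1.38440/1.389) = 0.998343.
In 604800 s of true time the clock registers 604800/0.998343 = 605804.0 s, so it gains 1004 s.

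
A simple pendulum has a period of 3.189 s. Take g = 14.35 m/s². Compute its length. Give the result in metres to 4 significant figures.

From T = 2π√(L/g), L = gT²/(4π²) = 14.35 × 3.1890²/(4π²) = 3.697 m.

3.697 m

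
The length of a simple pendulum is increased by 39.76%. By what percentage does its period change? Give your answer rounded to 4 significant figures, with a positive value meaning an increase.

18.22%

T ∝ √L, so T'/T = √(1.3976) = 1.1822.
Percentage change in T = (1.1822 − 1) × 100% = 18.22%.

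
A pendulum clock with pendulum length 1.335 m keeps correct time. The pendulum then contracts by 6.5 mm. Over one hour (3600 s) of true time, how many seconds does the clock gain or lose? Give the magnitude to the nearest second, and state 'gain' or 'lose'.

gain 9 s

T ∝ √L, so T'/T = √(1.32850/1.335) = 0.997563.
In 3600 s of true time the clock registers 3600/0.997563 = 3608.8 s, so it gains 9 s.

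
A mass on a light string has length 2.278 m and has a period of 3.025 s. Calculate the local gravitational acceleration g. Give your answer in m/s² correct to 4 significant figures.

9.828 m/s²

From T = 2π√(L/g), g = 4π²L/T² = 4π² × 2.278/3.0250² = 9.828 m/s².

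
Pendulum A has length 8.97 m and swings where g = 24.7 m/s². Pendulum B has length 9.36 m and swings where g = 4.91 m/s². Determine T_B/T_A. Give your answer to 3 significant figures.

2.29

T = 2π√(L/g), so T_B/T_A = √((L_B/g_B)/(L_A/g_A)) = √((9.36/4.91)/(8.97/24.7)) = 2.29.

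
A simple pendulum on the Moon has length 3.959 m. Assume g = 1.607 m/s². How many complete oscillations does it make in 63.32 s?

6

T = 2π√(L/g) = 2π√(3.959/1.607) = 9.8620 s.
Number of complete oscillations = ⌊63.32/9.8620⌋ = ⌊6.4206⌋ = 6.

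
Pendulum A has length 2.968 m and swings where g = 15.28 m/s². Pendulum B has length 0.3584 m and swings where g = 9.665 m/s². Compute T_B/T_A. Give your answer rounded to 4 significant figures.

0.4369

T = 2π√(L/g), so T_B/T_A = √((L_B/g_B)/(L_A/g_A)) = √((0.3584/9.665)/(2.968/15.28)) = 0.4369.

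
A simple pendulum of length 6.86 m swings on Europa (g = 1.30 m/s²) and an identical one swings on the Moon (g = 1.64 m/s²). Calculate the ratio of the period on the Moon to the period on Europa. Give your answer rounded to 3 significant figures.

T ∝ 1/√g, so T₂/T₁ = √(g₁/g₂) = √(1.30/1.64) = 0.890.

0.890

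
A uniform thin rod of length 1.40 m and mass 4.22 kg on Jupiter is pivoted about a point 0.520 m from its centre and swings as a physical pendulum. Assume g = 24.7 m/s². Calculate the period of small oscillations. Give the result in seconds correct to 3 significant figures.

1.15 s

For a physical pendulum T = 2π√(I/(mgd)), with d = 0.5200 m from pivot to centre of mass.
I_cm = mL²/12 = 4.22 × 1.40²/12 = 0.6893 kg·m²; I = I_cm + md² = 0.6893 + 4.22 × 0.5200² = 1.830 kg·m².
T = 2π√(1.830/(4.22 × 24.7 × 0.5200)) = 1.15 s.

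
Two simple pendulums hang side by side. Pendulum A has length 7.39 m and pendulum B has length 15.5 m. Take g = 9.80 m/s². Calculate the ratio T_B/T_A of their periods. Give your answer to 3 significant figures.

1.45

T ∝ √L, so T_B/T_A = √(L_B/L_A) = √(15.5/7.39) = 1.45.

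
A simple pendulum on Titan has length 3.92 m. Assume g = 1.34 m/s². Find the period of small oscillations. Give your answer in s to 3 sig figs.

10.7 s

T = 2π√(L/g) = 2π√(3.92/1.34) = 2π × 1.710 = 10.7 s.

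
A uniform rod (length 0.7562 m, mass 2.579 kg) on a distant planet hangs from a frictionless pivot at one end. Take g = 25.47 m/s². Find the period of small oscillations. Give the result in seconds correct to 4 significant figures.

For a physical pendulum T = 2π√(I/(mgd)), with d = 0.37810 m from pivot to centre of mass.
I_cm = mL²/12 = 2.579 × 0.7562²/12 = 0.12290 kg·m²; I = I_cm + md² = 0.12290 + 2.579 × 0.37810² = 0.49159 kg·m².
T = 2π√(0.49159/(2.579 × 25.47 × 0.37810)) = 0.8840 s.

0.8840 s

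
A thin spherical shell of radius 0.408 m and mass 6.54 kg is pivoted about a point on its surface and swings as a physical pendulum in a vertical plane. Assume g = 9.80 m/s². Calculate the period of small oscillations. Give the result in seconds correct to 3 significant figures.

I_cm = (2/3)mr² = 0.7258 kg·m². The pivot is at distance d = 0.408 m from the centre of mass.
By the parallel-axis theorem, I = I_cm + md² = 0.7258 + 1.089 = 1.814 kg·m².
T = 2π√(I/(mgd)) = 2π√(1.814/(6.54 × 9.80 × 0.408)) = 1.66 s.

1.66 s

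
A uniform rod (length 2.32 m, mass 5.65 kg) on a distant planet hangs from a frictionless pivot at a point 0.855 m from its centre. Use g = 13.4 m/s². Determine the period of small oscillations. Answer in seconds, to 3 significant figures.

2.02 s

For a physical pendulum T = 2π√(I/(mgd)), with d = 0.8550 m from pivot to centre of mass.
I_cm = mL²/12 = 5.65 × 2.32²/12 = 2.534 kg·m²; I = I_cm + md² = 2.534 + 5.65 × 0.8550² = 6.665 kg·m².
T = 2π√(6.665/(5.65 × 13.4 × 0.8550)) = 2.02 s.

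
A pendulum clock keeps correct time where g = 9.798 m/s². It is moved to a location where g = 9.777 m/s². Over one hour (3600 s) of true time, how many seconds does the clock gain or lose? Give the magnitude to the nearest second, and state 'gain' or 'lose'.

The clock's period scales as T ∝ 1/√g, so T'/T = √(9.798/9.777) = 1.00107.
In 3600 s of true time the clock registers 3600/1.00107 = 3596.1 s, so it loses 4 s.

lose 4 s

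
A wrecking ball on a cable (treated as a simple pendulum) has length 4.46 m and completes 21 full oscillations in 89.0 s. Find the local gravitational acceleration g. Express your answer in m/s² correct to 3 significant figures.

T = 89.0/21 = 4.238 s.
From T = 2π√(L/g), g = 4π²L/T² = 4π² × 4.46/4.238² = 9.80 m/s².

9.80 m/s²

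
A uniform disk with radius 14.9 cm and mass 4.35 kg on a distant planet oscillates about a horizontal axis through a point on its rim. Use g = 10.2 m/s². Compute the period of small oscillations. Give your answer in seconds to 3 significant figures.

I_cm = ½mr² = 0.04829 kg·m². The pivot is at distance d = 0.149 m from the centre of mass.
By the parallel-axis theorem, I = I_cm + md² = 0.04829 + 0.09657 = 0.1449 kg·m².
T = 2π√(I/(mgd)) = 2π√(0.1449/(4.35 × 10.2 × 0.149)) = 0.930 s.

0.930 s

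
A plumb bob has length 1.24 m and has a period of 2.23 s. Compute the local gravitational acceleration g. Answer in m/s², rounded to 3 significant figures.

9.84 m/s²

From T = 2π√(L/g), g = 4π²L/T² = 4π² × 1.24/2.230² = 9.84 m/s².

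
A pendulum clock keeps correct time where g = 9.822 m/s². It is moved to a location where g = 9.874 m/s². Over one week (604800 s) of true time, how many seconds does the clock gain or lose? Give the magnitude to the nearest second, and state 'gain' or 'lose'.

gain 1599 s

The clock's period scales as T ∝ 1/√g, so T'/T = √(9.822/9.874) = 0.997363.
In 604800 s of true time the clock registers 604800/0.997363 = 606398.9 s, so it gains 1599 s.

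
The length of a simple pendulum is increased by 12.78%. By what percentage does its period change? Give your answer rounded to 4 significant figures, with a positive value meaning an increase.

6.198%

T ∝ √L, so T'/T = √(1.1278) = 1.0620.
Percentage change in T = (1.0620 − 1) × 100% = 6.198%.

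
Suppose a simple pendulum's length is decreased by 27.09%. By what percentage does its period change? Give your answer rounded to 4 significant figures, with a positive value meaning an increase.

-14.61%

T ∝ √L, so T'/T = √(0.72910) = 0.85387.
Percentage change in T = (0.85387 − 1) × 100% = -14.61%.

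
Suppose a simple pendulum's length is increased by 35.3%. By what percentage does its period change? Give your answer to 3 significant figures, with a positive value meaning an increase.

T ∝ √L, so T'/T = √(1.353) = 1.163.
Percentage change in T = (1.163 − 1) × 100% = 16.3%.

16.3%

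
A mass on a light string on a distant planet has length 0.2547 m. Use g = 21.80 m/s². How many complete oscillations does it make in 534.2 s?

786

T = 2π√(L/g) = 2π√(0.2547/21.80) = 0.67915 s.
Number of complete oscillations = ⌊534.2/0.67915⌋ = ⌊786.57⌋ = 786.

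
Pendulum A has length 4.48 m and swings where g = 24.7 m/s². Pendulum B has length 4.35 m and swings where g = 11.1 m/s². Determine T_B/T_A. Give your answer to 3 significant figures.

1.47

T = 2π√(L/g), so T_B/T_A = √((L_B/g_B)/(L_A/g_A)) = √((4.35/11.1)/(4.48/24.7)) = 1.47.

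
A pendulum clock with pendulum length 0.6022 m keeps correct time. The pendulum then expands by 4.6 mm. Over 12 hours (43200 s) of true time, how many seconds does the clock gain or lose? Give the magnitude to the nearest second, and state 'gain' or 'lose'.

T ∝ √L, so T'/T = √(0.60680/0.6022) = 1.00381.
In 43200 s of true time the clock registers 43200/1.00381 = 43035.9 s, so it loses 164 s.

lose 164 s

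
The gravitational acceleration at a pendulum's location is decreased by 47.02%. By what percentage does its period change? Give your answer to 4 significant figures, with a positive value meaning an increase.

T ∝ 1/√g, so T'/T = 1/√(0.52980) = 1.3739.
Percentage change in T = (1.3739 − 1) × 100% = 37.39%.

37.39%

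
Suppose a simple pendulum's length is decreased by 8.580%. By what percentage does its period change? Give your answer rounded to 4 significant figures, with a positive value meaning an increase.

-4.386%

T ∝ √L, so T'/T = √(0.91420) = 0.95614.
Percentage change in T = (0.95614 − 1) × 100% = -4.386%.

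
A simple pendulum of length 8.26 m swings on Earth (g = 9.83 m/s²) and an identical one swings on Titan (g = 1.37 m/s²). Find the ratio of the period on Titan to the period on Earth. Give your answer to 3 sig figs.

2.68

T ∝ 1/√g, so T₂/T₁ = √(g₁/g₂) = √(9.83/1.37) = 2.68.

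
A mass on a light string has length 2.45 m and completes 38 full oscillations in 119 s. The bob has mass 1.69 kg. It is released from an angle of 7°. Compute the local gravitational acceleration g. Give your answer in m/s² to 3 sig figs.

9.86 m/s²

T = 119/38 = 3.132 s.
From T = 2π√(L/g), g = 4π²L/T² = 4π² × 2.45/3.132² = 9.86 m/s².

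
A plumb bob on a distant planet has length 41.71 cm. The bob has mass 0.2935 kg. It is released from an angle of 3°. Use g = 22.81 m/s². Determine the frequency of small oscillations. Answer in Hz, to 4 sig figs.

1.177 Hz

T = 2π√(L/g) = 2π√(0.4171/22.81) = 0.84964 s, so f = 1/T = 1.177 Hz.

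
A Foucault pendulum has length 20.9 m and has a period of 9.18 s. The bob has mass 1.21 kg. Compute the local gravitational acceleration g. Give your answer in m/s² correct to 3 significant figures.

9.79 m/s²

From T = 2π√(L/g), g = 4π²L/T² = 4π² × 20.9/9.180² = 9.79 m/s².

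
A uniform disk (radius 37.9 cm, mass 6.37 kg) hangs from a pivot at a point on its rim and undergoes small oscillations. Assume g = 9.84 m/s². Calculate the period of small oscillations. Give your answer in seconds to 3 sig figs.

I_cm = ½mr² = 0.4575 kg·m². The pivot is at distance d = 0.379 m from the centre of mass.
By the parallel-axis theorem, I = I_cm + md² = 0.4575 + 0.9150 = 1.372 kg·m².
T = 2π√(I/(mgd)) = 2π√(1.372/(6.37 × 9.84 × 0.379)) = 1.51 s.

1.51 s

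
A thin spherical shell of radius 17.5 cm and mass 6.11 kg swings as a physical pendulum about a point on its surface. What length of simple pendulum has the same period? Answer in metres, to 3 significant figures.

0.292 m

The equivalent simple-pendulum length is L_eq = I/(md), where I is about the pivot and d = 0.1750 m.
I_cm = (2/3)mR² = 0.1247 kg·m², so I = I_cm + md² = 0.1247 + 0.1871 = 0.3119 kg·m².
L_eq = 0.3119/(6.11 × 0.1750) = 0.292 m.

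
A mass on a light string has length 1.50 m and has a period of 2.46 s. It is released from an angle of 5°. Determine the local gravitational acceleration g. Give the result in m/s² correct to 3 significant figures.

9.79 m/s²

From T = 2π√(L/g), g = 4π²L/T² = 4π² × 1.50/2.460² = 9.79 m/s².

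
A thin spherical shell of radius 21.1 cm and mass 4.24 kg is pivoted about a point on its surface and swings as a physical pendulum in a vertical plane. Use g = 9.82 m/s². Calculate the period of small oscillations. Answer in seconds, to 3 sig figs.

I_cm = (2/3)mr² = 0.1258 kg·m². The pivot is at distance d = 0.211 m from the centre of mass.
By the parallel-axis theorem, I = I_cm + md² = 0.1258 + 0.1888 = 0.3146 kg·m².
T = 2π√(I/(mgd)) = 2π√(0.3146/(4.24 × 9.82 × 0.211)) = 1.19 s.

1.19 s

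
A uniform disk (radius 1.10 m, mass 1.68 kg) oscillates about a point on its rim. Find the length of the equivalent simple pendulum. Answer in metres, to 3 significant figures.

The equivalent simple-pendulum length is L_eq = I/(md), where I is about the pivot and d = 1.100 m.
I_cm = ½mR² = 1.016 kg·m², so I = I_cm + md² = 1.016 + 2.033 = 3.049 kg·m².
L_eq = 3.049/(1.68 × 1.100) = 1.65 m.

1.65 m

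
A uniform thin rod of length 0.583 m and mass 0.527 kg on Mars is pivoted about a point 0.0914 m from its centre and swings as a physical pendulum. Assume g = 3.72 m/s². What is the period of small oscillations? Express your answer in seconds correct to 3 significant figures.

2.06 s

For a physical pendulum T = 2π√(I/(mgd)), with d = 0.09140 m from pivot to centre of mass.
I_cm = mL²/12 = 0.527 × 0.583²/12 = 0.01493 kg·m²; I = I_cm + md² = 0.01493 + 0.527 × 0.09140² = 0.01933 kg·m².
T = 2π√(0.01933/(0.527 × 3.72 × 0.09140)) = 2.06 s.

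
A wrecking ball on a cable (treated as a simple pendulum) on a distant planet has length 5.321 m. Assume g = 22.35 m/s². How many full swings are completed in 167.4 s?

54

T = 2π√(L/g) = 2π√(5.321/22.35) = 3.0658 s.
Number of complete oscillations = ⌊167.4/3.0658⌋ = ⌊54.603⌋ = 54.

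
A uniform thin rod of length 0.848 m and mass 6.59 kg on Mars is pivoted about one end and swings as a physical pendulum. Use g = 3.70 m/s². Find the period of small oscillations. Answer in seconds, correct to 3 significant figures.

2.46 s

For a physical pendulum T = 2π√(I/(mgd)), with d = 0.4240 m from pivot to centre of mass.
I_cm = mL²/12 = 6.59 × 0.848²/12 = 0.3949 kg·m²; I = I_cm + md² = 0.3949 + 6.59 × 0.4240² = 1.580 kg·m².
T = 2π√(1.580/(6.59 × 3.70 × 0.4240)) = 2.46 s.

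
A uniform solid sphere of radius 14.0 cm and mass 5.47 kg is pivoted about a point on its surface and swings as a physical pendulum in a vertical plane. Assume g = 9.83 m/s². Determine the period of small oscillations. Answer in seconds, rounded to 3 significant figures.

I_cm = (2/5)mr² = 0.04288 kg·m². The pivot is at distance d = 0.140 m from the centre of mass.
By the parallel-axis theorem, I = I_cm + md² = 0.04288 + 0.1072 = 0.1501 kg·m².
T = 2π√(I/(mgd)) = 2π√(0.1501/(5.47 × 9.83 × 0.140)) = 0.887 s.

0.887 s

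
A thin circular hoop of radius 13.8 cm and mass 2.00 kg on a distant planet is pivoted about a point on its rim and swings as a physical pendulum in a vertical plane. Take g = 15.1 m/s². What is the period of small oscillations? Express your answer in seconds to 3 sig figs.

0.849 s

I_cm = mr² = 0.03809 kg·m². The pivot is at distance d = 0.138 m from the centre of mass.
By the parallel-axis theorem, I = I_cm + md² = 0.03809 + 0.03809 = 0.07618 kg·m².
T = 2π√(I/(mgd)) = 2π√(0.07618/(2.00 × 15.1 × 0.138)) = 0.849 s.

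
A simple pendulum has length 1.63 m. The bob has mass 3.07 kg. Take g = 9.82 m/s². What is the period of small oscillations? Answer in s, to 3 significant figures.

2.56 s

T = 2π√(L/g) = 2π√(1.63/9.82) = 2π × 0.4074 = 2.56 s.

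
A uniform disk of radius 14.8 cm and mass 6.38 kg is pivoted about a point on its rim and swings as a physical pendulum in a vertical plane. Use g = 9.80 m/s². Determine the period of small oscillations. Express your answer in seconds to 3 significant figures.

I_cm = ½mr² = 0.06987 kg·m². The pivot is at distance d = 0.148 m from the centre of mass.
By the parallel-axis theorem, I = I_cm + md² = 0.06987 + 0.1397 = 0.2096 kg·m².
T = 2π√(I/(mgd)) = 2π√(0.2096/(6.38 × 9.80 × 0.148)) = 0.946 s.

0.946 s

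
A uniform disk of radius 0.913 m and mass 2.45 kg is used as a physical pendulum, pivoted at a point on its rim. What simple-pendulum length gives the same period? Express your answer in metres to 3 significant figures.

The equivalent simple-pendulum length is L_eq = I/(md), where I is about the pivot and d = 0.9130 m.
I_cm = ½mR² = 1.021 kg·m², so I = I_cm + md² = 1.021 + 2.042 = 3.063 kg·m².
L_eq = 3.063/(2.45 × 0.9130) = 1.37 m.

1.37 m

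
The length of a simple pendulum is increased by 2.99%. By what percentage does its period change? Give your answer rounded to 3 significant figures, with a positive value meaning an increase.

1.48%

T ∝ √L, so T'/T = √(1.030) = 1.015.
Percentage change in T = (1.015 − 1) × 100% = 1.48%.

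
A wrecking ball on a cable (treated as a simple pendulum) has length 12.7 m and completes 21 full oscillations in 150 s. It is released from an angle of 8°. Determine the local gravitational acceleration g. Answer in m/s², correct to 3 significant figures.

T = 150/21 = 7.143 s.
From T = 2π√(L/g), g = 4π²L/T² = 4π² × 12.7/7.143² = 9.83 m/s².

9.83 m/s²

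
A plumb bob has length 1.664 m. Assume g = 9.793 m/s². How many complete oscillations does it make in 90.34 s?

34

T = 2π√(L/g) = 2π√(1.664/9.793) = 2.5900 s.
Number of complete oscillations = ⌊90.34/2.5900⌋ = ⌊34.880⌋ = 34.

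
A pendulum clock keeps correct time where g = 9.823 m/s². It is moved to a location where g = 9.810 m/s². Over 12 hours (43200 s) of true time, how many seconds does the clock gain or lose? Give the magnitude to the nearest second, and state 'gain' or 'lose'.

The clock's period scales as T ∝ 1/√g, so T'/T = √(9.823/9.810) = 1.00066.
In 43200 s of true time the clock registers 43200/1.00066 = 43171.4 s, so it loses 29 s.

lose 29 s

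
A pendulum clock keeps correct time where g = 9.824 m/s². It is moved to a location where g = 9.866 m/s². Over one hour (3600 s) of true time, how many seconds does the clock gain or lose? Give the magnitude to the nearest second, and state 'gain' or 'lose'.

The clock's period scales as T ∝ 1/√g, so T'/T = √(9.824/9.866) = 0.997869.
In 3600 s of true time the clock registers 3600/0.997869 = 3607.7 s, so it gains 8 s.

gain 8 s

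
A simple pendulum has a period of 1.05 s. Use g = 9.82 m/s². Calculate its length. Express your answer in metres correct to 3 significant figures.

From T = 2π√(L/g), L = gT²/(4π²) = 9.82 × 1.050²/(4π²) = 0.274 m.

0.274 m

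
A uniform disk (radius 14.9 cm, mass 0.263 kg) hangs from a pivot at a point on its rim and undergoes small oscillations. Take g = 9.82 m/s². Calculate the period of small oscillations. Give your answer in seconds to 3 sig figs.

I_cm = ½mr² = 0.002919 kg·m². The pivot is at distance d = 0.149 m from the centre of mass.
By the parallel-axis theorem, I = I_cm + md² = 0.002919 + 0.005839 = 0.008758 kg·m².
T = 2π√(I/(mgd)) = 2π√(0.008758/(0.263 × 9.82 × 0.149)) = 0.948 s.

0.948 s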